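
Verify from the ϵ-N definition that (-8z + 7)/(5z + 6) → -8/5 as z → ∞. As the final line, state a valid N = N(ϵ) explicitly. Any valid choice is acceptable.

Fix ϵ > 0. We seek N > 0 such that z > N implies |(-8z + 7)/(5z + 6) + 8/5| < ϵ.
(-8z + 7)/(5z + 6) + 8/5 = (5(-8z + 7) − (-8)(5z + 6)) / (5(5z + 6)) = 83/(5(5z + 6)).
For z > 0 we have 5z + 6 > 5z, so |(-8z + 7)/(5z + 6) + 8/5| = 83/(5(5z + 6)) < 83/(5·5z) = (83/25)/z.
Thus |(-8z + 7)/(5z + 6) + 8/5| < ϵ whenever z > (83/25)/ϵ.
Take N = (83/25)/ϵ. If z > N then |(-8z + 7)/(5z + 6) + 8/5| < (83/25)/z < ϵ.

N = (83/25)/ϵ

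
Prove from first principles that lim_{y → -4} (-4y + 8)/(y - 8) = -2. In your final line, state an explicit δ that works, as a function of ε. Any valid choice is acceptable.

δ = min(6, 3ε)

Let ε > 0. We want δ > 0 with 0 < |y + 4| < δ ⇒ |(-4y + 8)/(y - 8) + 2| < ε.
Combining over a common denominator, (-4y + 8)/(y - 8) + 2 = [(-4y + 8)·(-12) − 24·(y - 8)] / [(-12)·(y - 8)] = 24(y + 4) / ((-12)(y - 8)).
So |(-4y + 8)/(y - 8) + 2| = 24|y + 4| / (12·|y − 8|).
Restrict δ ≤ 6. Then |y + 4| < 6 gives |y − 8| = |(y + 4) + (-12)| ≥ 12 − 6 = 6.
Hence |(-4y + 8)/(y - 8) + 2| < 24|y + 4|/(12·6) = (1/3)|y + 4|, which is < ε once |y + 4| < 3ε.
Take δ = min(6, 3ε). Then 0 < |y + 4| < δ forces both bounds, so |(-4y + 8)/(y - 8) + 2| < ε.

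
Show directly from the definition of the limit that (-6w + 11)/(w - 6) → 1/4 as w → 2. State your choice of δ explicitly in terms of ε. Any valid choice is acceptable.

Fix ε > 0. We want δ > 0 with 0 < |w − 2| < δ ⇒ |(-6w + 11)/(w - 6) − (1/4)| < ε.
Combining over a common denominator, (-6w + 11)/(w - 6) − (1/4) = [(-6w + 11)·(-4) − (-1)·(w - 6)] / [(-4)·(w - 6)] = 25(w − 2) / ((-4)(w - 6)).
So |(-6w + 11)/(w - 6) − (1/4)| = 25|w − 2| / (4·|w − 6|).
Restrict δ ≤ 2. Then |w − 2| < 2 gives |w − 6| = |(w − 2) + (-4)| ≥ 4 − 2 = 2.
Hence |(-6w + 11)/(w - 6) − (1/4)| < 25|w − 2|/(4·2) = (25/8)|w − 2|, which is < ε once |w − 2| < (8/25)ε.
Take δ = min(2, (8/25)ε). Then 0 < |w − 2| < δ forces both bounds, so |(-6w + 11)/(w - 6) − (1/4)| < ε.

δ = min(2, (8/25)ε)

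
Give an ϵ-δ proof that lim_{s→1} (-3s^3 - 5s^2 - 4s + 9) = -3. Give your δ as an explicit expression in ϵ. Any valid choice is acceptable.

Let ϵ > 0 be given. We want δ > 0 such that 0 < |s − 1| < δ implies |(-3s^3 - 5s^2 - 4s + 9) + 3| < ϵ.
(-3s^3 - 5s^2 - 4s + 9) + 3 = -3s^3 - 5s^2 - 4s + 12 = (s − 1)(-3s^2 - 8s - 12).
So |(-3s^3 - 5s^2 - 4s + 9) + 3| = |s − 1|·|-3s^2 - 8s - 12|.
Require δ ≤ 1. Then |s − 1| < 1 gives |s| < 2, and by the triangle inequality |-3s^2 - 8s - 12| ≤ 3·2^2 + 8·2 + 12 = 40.
Hence |(-3s^3 - 5s^2 - 4s + 9) + 3| ≤ 40|s − 1| < ϵ provided |s − 1| < ϵ/40.
Choosing δ = min(1, ϵ/40) ensures both conditions, hence |(-3s^3 - 5s^2 - 4s + 9) + 3| < ϵ.

δ = min(1, ϵ/40)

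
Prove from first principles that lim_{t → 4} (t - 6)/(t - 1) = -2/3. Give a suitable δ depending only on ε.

δ = min(3/2, (9/10)ε)

Fix ε > 0. We want δ > 0 with 0 < |t − 4| < δ ⇒ |(t - 6)/(t - 1) + 2/3| < ε.
Combining over a common denominator, (t - 6)/(t - 1) + 2/3 = [(t - 6)·3 − (-2)·(t - 1)] / [3·(t - 1)] = 5(t − 4) / (3(t - 1)).
So |(t - 6)/(t - 1) + 2/3| = 5|t − 4| / (3·|t − 1|).
Restrict δ ≤ 3/2. Then |t − 4| < 3/2 gives |t − 1| = |(t − 4) + 3| ≥ 3 − 3/2 = 3/2.
Hence |(t - 6)/(t - 1) + 2/3| < 5|t − 4|/(3·(3/2)) = (10/9)|t − 4|, which is < ε once |t − 4| < (9/10)ε.
Take δ = min(3/2, (9/10)ε). Then 0 < |t − 4| < δ forces both bounds, so |(t - 6)/(t - 1) + 2/3| < ε.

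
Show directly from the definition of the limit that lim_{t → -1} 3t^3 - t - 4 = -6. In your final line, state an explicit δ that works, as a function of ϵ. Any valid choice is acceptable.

Let ϵ > 0. We want δ > 0 such that 0 < |t + 1| < δ implies |(3t^3 - t - 4) + 6| < ϵ.
(3t^3 - t - 4) + 6 = 3t^3 - t + 2 = (t + 1)(3t^2 - 3t + 2).
So |(3t^3 - t - 4) + 6| = |t + 1|·|3t^2 - 3t + 2|.
Require δ ≤ 1. Then |t + 1| < 1 gives |t| < 2, and by the triangle inequality |3t^2 - 3t + 2| ≤ 3·2^2 + 3·2 + 2 = 20.
Hence |(3t^3 - t - 4) + 6| ≤ 20|t + 1| < ϵ provided |t + 1| < ϵ/20.
Take δ = min(1, ϵ/20). Then 0 < |t + 1| < δ gives both |t + 1| < 1 and |t + 1| < ϵ/20, so |(3t^3 - t - 4) + 6| < ϵ.

δ = min(1, ϵ/20)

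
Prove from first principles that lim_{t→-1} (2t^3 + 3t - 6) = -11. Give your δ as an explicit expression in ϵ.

δ = min(1, ϵ/17)

Fix ϵ > 0. We want δ > 0 such that 0 < |t + 1| < δ implies |(2t^3 + 3t - 6) + 11| < ϵ.
(2t^3 + 3t - 6) + 11 = 2t^3 + 3t + 5 = (t + 1)(2t^2 - 2t + 5).
So |(2t^3 + 3t - 6) + 11| = |t + 1|·|2t^2 - 2t + 5|.
Require δ ≤ 1. Then |t + 1| < 1 gives |t| < 2, and by the triangle inequality |2t^2 - 2t + 5| ≤ 2·2^2 + 2·2 + 5 = 17.
Hence |(2t^3 + 3t - 6) + 11| ≤ 17|t + 1| < ϵ provided |t + 1| < ϵ/17.
Take δ = min(1, ϵ/17). Then 0 < |t + 1| < δ gives both |t + 1| < 1 and |t + 1| < ϵ/17, so |(2t^3 + 3t - 6) + 11| < ϵ.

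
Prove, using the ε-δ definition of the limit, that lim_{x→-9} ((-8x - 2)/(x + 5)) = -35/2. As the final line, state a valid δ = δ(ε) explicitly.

δ = min(2, (4/19)ε)

Suppose ε > 0. We want δ > 0 with 0 < |x + 9| < δ ⇒ |(-8x - 2)/(x + 5) + 35/2| < ε.
Combining over a common denominator, (-8x - 2)/(x + 5) + 35/2 = [(-8x - 2)·(-4) − 70·(x + 5)] / [(-4)·(x + 5)] = -38(x + 9) / ((-4)(x + 5)).
So |(-8x - 2)/(x + 5) + 35/2| = 38|x + 9| / (4·|x + 5|).
Restrict δ ≤ 2. Then |x + 9| < 2 gives |x + 5| = |(x + 9) + (-4)| ≥ 4 − 2 = 2.
Hence |(-8x - 2)/(x + 5) + 35/2| < 38|x + 9|/(4·2) = (19/4)|x + 9|, which is < ε once |x + 9| < (4/19)ε.
Take δ = min(2, (4/19)ε). Then 0 < |x + 9| < δ forces both bounds, so |(-8x - 2)/(x + 5) + 35/2| < ε.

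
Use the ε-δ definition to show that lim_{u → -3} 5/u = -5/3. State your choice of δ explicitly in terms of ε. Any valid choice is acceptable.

δ = min(3/2, (9/10)ε)

Let ε > 0 be given. We seek δ > 0 such that 0 < |u + 3| < δ implies |5/u + 5/3| < ε.
|5/u + 5/3| = 5·|-3 − u|/(3·|u|) = 5|u + 3|/(3|u|).
Restrict δ ≤ 3/2. Then |u + 3| < 3/2 gives |u| > 3/2, so 3|u| > 9/2.
Then |5/u + 5/3| < 5|u + 3|/(9/2), which is < ε when |u + 3| < (9/10)ε.
Take δ = min(3/2, (9/10)ε). Then 0 < |u + 3| < δ gives both |u + 3| < 3/2 and |u + 3| < (9/10)ε, so |5/u + 5/3| < ε.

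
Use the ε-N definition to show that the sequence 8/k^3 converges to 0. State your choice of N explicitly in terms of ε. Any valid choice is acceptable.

N = (8/ε)^{1/3}

Let ε > 0. For k ≥ 1, |8/k^3 − 0| = 8/k^3.
8/k^3 < ε ⇔ k^3 > 8/ε ⇔ k > (8/ε)^{1/3}.
Take N = (8/ε)^{1/3}. Then k > N implies 8/k^3 < ε.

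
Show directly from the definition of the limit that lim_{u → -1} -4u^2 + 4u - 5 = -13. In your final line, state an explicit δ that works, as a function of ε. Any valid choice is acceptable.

δ = min(2, ε/20)

Let ε > 0. We want δ > 0 such that 0 < |u + 1| < δ implies |(-4u^2 + 4u - 5) + 13| < ε.
(-4u^2 + 4u - 5) + 13 = -4u^2 + 4u + 8 = (u + 1)(-4u + 8).
So |(-4u^2 + 4u - 5) + 13| = |u + 1|·|-4u + 8|.
Assume first that |u + 1| < 2, so |u| < 3. Then |-4u + 8| ≤ 4·3 + 8 = 20.
Hence |(-4u^2 + 4u - 5) + 13| ≤ 20|u + 1| < ε provided |u + 1| < ε/20.
Take δ = min(2, ε/20). Then 0 < |u + 1| < δ gives both |u + 1| < 2 and |u + 1| < ε/20, so |(-4u^2 + 4u - 5) + 13| < ε.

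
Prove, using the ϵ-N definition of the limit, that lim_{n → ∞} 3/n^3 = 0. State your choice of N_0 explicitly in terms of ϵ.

N_0 = (3/ϵ)^{1/3}

Let ϵ > 0 be given. For n ≥ 1, |3/n^3 − 0| = 3/n^3.
3/n^3 < ϵ ⇔ n^3 > 3/ϵ ⇔ n > (3/ϵ)^{1/3}.
Take N_0 = (3/ϵ)^{1/3}. Then n > N_0 implies 3/n^3 < ϵ.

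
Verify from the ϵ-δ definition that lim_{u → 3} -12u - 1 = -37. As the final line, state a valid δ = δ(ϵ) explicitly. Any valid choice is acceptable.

δ = ϵ/12

Let ϵ > 0. We need δ > 0 so that 0 < |u − 3| < δ implies |(-12u - 1) + 37| < ϵ.
|(-12u - 1) + 37| = |-12u + 36| = 12|u − 3|.
Thus it suffices that |u − 3| < ϵ/12.
Choosing δ = ϵ/12 gives |(-12u - 1) + 37| = 12|u − 3| < ϵ whenever |u − 3| < δ.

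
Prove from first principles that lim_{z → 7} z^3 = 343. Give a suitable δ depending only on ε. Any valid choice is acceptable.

δ = min(1, ε/169)

Let ε > 0. We seek δ > 0 with 0 < |z − 7| < δ ⇒ |z^3 − 343| < ε.
Factor: z^3 − 343 = (z − 7)(z^2 + 7z + 49), so |z^3 − 343| = |z − 7|·|z^2 + 7z + 49|.
Impose δ ≤ 1 so that |z| < 8; then |z^2 + 7z + 49| ≤ 169.
Hence |z^3 − 343| ≤ 169|z − 7|, which is < ε once |z − 7| < ε/169.
Take δ = min(1, ε/169). If 0 < |z − 7| < δ then both bounds hold and |z^3 − 343| ≤ 169|z − 7| < 169·(ε/169) = ε.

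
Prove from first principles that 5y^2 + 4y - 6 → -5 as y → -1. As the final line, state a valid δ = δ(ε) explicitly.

δ = min(1, ε/11)

Suppose ε > 0. We want δ > 0 such that 0 < |y + 1| < δ implies |(5y^2 + 4y - 6) + 5| < ε.
(5y^2 + 4y - 6) + 5 = 5y^2 + 4y - 1 = (y + 1)(5y - 1).
So |(5y^2 + 4y - 6) + 5| = |y + 1|·|5y - 1|.
Require δ ≤ 1. Then |y + 1| < 1 gives |y| < 2, and by the triangle inequality |5y - 1| ≤ 5·2 + 1 = 11.
Hence |(5y^2 + 4y - 6) + 5| ≤ 11|y + 1| < ε provided |y + 1| < ε/11.
Take δ = min(1, ε/11). Then 0 < |y + 1| < δ gives both |y + 1| < 1 and |y + 1| < ε/11, so |(5y^2 + 4y - 6) + 5| < ε.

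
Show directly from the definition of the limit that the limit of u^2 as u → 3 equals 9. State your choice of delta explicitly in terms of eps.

Let eps > 0 be given. We seek delta > 0 with 0 < |u − 3| < delta ⇒ |u^2 − 9| < eps.
Factor: u^2 − 9 = (u − 3)(u + 3), so |u^2 − 9| = |u − 3|·|u + 3|.
Impose delta ≤ 1 so that |u| < 4; then |u + 3| ≤ 7.
Hence |u^2 − 9| ≤ 7|u − 3|, which is < eps once |u − 3| < eps/7.
Take delta = min(1, eps/7). If 0 < |u − 3| < delta then both bounds hold and |u^2 − 9| ≤ 7|u − 3| < 7·(eps/7) = eps.

delta = min(1, eps/7)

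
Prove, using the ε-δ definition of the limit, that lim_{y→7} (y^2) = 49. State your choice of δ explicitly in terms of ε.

Suppose ε > 0. We seek δ > 0 with 0 < |y − 7| < δ ⇒ |y^2 − 49| < ε.
Factor: y^2 − 49 = (y − 7)(y + 7), so |y^2 − 49| = |y − 7|·|y + 7|.
Impose δ ≤ 2 so that |y| < 9; then |y + 7| ≤ 16.
Hence |y^2 − 49| ≤ 16|y − 7|, which is < ε once |y − 7| < ε/16.
Take δ = min(2, ε/16). If 0 < |y − 7| < δ then both bounds hold and |y^2 − 49| ≤ 16|y − 7| < 16·(ε/16) = ε.

δ = min(2, ε/16)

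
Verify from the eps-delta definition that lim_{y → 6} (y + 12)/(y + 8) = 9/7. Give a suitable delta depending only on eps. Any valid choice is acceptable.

Suppose eps > 0. We want delta > 0 with 0 < |y − 6| < delta ⇒ |(y + 12)/(y + 8) − (9/7)| < eps.
Combining over a common denominator, (y + 12)/(y + 8) − (9/7) = [(y + 12)·14 − 18·(y + 8)] / [14·(y + 8)] = -4(y − 6) / (14(y + 8)).
So |(y + 12)/(y + 8) − (9/7)| = 4|y − 6| / (14·|y + 8|).
Require delta ≤ 7, so |y + 8| ≥ |14| − |y − 6| > 14 − 7 = 7.
Hence |(y + 12)/(y + 8) − (9/7)| < 4|y − 6|/(14·7) = (2/49)|y − 6|, which is < eps once |y − 6| < (49/2)eps.
Take delta = min(7, (49/2)eps). Then 0 < |y − 6| < delta forces both bounds, so |(y + 12)/(y + 8) − (9/7)| < eps.

delta = min(7, (49/2)eps)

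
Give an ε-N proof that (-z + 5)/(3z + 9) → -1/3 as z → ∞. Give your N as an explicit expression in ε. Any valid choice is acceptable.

N = (8/3)/ε

Let ε > 0 be given. We seek N > 0 such that z > N implies |(-z + 5)/(3z + 9) + 1/3| < ε.
(-z + 5)/(3z + 9) + 1/3 = (3(-z + 5) − (-1)(3z + 9)) / (3(3z + 9)) = 24/(3(3z + 9)).
For z > 0 we have 3z + 9 > 3z, so |(-z + 5)/(3z + 9) + 1/3| = 24/(3(3z + 9)) < 24/(3·3z) = (8/3)/z.
Thus |(-z + 5)/(3z + 9) + 1/3| < ε whenever z > (8/3)/ε.
Take N = (8/3)/ε. If z > N then |(-z + 5)/(3z + 9) + 1/3| < (8/3)/z < ε.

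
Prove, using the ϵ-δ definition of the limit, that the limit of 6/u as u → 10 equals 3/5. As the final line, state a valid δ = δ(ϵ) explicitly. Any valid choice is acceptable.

δ = min(5, (25/3)ϵ)

Let ϵ > 0 be given. We seek δ > 0 such that 0 < |u − 10| < δ implies |6/u − (3/5)| < ϵ.
|6/u − (3/5)| = 6·|10 − u|/(10·|u|) = 6|u − 10|/(10|u|).
Restrict δ ≤ 5. Then |u − 10| < 5 gives |u| > 5, so 10|u| > 50.
Then |6/u − (3/5)| < 6|u − 10|/50, which is < ϵ when |u − 10| < (25/3)ϵ.
Take δ = min(5, (25/3)ϵ). Then 0 < |u − 10| < δ gives both |u − 10| < 5 and |u − 10| < (25/3)ϵ, so |6/u − (3/5)| < ϵ.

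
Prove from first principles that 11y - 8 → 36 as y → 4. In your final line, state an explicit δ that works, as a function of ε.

δ = ε/11

Let ε > 0 be given. We need δ > 0 so that 0 < |y − 4| < δ implies |(11y - 8) − 36| < ε.
|(11y - 8) − 36| = |11y - 44| = 11|y − 4|.
So 11|y − 4| < ε exactly when |y − 4| < ε/11.
Take δ = ε/11. If 0 < |y − 4| < δ then |(11y - 8) − 36| = 11|y − 4| < 11·(ε/11) = ε.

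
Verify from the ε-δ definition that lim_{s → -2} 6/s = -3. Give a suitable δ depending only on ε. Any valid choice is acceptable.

Let ε > 0 be given. We seek δ > 0 such that 0 < |s + 2| < δ implies |6/s + 3| < ε.
|6/s + 3| = 6·|-2 − s|/(2·|s|) = 6|s + 2|/(2|s|).
Require δ ≤ 1 so that |s| > 2 − 1 = 1, hence 2|s| > 2.
Then |6/s + 3| < 6|s + 2|/2, which is < ε when |s + 2| < (1/3)ε.
Take δ = min(1, (1/3)ε). Then 0 < |s + 2| < δ gives both |s + 2| < 1 and |s + 2| < (1/3)ε, so |6/s + 3| < ε.

δ = min(1, (1/3)ε)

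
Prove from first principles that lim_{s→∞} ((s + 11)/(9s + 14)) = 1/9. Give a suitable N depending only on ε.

N = (85/81)/ε

Suppose ε > 0. We seek N > 0 such that s > N implies |(s + 11)/(9s + 14) − (1/9)| < ε.
(s + 11)/(9s + 14) − (1/9) = (9(s + 11) − (9s + 14)) / (9(9s + 14)) = 85/(9(9s + 14)).
For s > 0 we have 9s + 14 > 9s, so |(s + 11)/(9s + 14) − (1/9)| = 85/(9(9s + 14)) < 85/(9·9s) = (85/81)/s.
Thus |(s + 11)/(9s + 14) − (1/9)| < ε whenever s > (85/81)/ε.
Take N = (85/81)/ε. If s > N then |(s + 11)/(9s + 14) − (1/9)| < (85/81)/s < ε.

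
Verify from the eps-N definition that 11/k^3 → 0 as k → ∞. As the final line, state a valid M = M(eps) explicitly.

Suppose eps > 0. For k ≥ 1, |11/k^3 − 0| = 11/k^3.
11/k^3 < eps ⇔ k^3 > 11/eps ⇔ k > (11/eps)^{1/3}.
Take M = (11/eps)^{1/3}. Then k > M implies 11/k^3 < eps.

M = (11/eps)^{1/3}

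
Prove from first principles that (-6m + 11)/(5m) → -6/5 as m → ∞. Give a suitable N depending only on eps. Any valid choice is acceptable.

N = (11/5)/eps

Let eps > 0. For m ≥ 1, |(-6m + 11)/(5m) + 6/5| = |55|/(5(5m)) = 55/(5(5m)).
Since 5m ≥ 5m for m ≥ 1, this is ≤ 55/(5·5m) = (11/5)/m.
So |(-6m + 11)/(5m) + 6/5| < eps whenever m > (11/5)/eps.
Take N = (11/5)/eps. If m > N then |(-6m + 11)/(5m) + 6/5| ≤ (11/5)/m < eps.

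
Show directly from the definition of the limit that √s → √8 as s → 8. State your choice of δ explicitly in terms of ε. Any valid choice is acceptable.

Let ε > 0. We want δ > 0 such that 0 < |s − 8| < δ implies |√s − √8| < ε.
Multiplying by the conjugate, |√s − √8| = |s − 8|/(√s + √8).
Restrict δ ≤ 8 so that |s − 8| < 8 forces s > 0, and then √s + √8 > √8.
Hence |√s − √8| < |s − 8|/√8, which is < ε once |s − 8| < √8·ε.
Take δ = min(8, √8·ε). If 0 < |s − 8| < δ then s > 0 and |√s − √8| < |s − 8|/√8 < ε.

δ = min(8, √8·ε)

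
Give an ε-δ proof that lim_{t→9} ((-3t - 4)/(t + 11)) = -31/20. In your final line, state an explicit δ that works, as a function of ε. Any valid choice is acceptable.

δ = min(10, (200/29)ε)

Suppose ε > 0. We want δ > 0 with 0 < |t − 9| < δ ⇒ |(-3t - 4)/(t + 11) + 31/20| < ε.
Combining over a common denominator, (-3t - 4)/(t + 11) + 31/20 = [(-3t - 4)·20 − (-31)·(t + 11)] / [20·(t + 11)] = -29(t − 9) / (20(t + 11)).
So |(-3t - 4)/(t + 11) + 31/20| = 29|t − 9| / (20·|t + 11|).
Require δ ≤ 10, so |t + 11| ≥ |20| − |t − 9| > 20 − 10 = 10.
Hence |(-3t - 4)/(t + 11) + 31/20| < 29|t − 9|/(20·10) = (29/200)|t − 9|, which is < ε once |t − 9| < (200/29)ε.
Take δ = min(10, (200/29)ε). Then 0 < |t − 9| < δ forces both bounds, so |(-3t - 4)/(t + 11) + 31/20| < ε.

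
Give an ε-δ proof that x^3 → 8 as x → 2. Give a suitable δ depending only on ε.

δ = min(1, ε/19)

Suppose ε > 0. We seek δ > 0 with 0 < |x − 2| < δ ⇒ |x^3 − 8| < ε.
Factor: x^3 − 8 = (x − 2)(x^2 + 2x + 4), so |x^3 − 8| = |x − 2|·|x^2 + 2x + 4|.
Impose δ ≤ 1 so that |x| < 3; then |x^2 + 2x + 4| ≤ 19.
Hence |x^3 − 8| ≤ 19|x − 2|, which is < ε once |x − 2| < ε/19.
Take δ = min(1, ε/19). If 0 < |x − 2| < δ then both bounds hold and |x^3 − 8| ≤ 19|x − 2| < 19·(ε/19) = ε.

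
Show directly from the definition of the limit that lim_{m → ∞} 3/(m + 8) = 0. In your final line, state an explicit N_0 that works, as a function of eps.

N_0 = 3/eps

Let eps > 0. For m ≥ 1, |3/(m + 8) − 0| = 3/(m + 8) ≤ 3/m.
We need 3/m < eps, i.e. m > 3/eps.
Take N_0 = 3/eps. If m > N_0 then |3/(m + 8)| ≤ 3/m < eps.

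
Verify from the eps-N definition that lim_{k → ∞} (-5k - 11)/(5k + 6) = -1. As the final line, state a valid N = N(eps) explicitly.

Let eps > 0. For k ≥ 1, |(-5k - 11)/(5k + 6) + 1| = |-25|/(5(5k + 6)) = 25/(5(5k + 6)).
Since 5k + 6 ≥ 5k for k ≥ 1, this is ≤ 25/(5·5k) = 1/k.
So |(-5k - 11)/(5k + 6) + 1| < eps whenever k > 1/eps.
Take N = 1/eps. If k > N then |(-5k - 11)/(5k + 6) + 1| ≤ 1/k < eps.

N = 1/eps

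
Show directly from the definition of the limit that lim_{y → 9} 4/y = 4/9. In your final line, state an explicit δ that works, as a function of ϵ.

δ = min(9/2, (81/8)ϵ)

Let ϵ > 0. We seek δ > 0 such that 0 < |y − 9| < δ implies |4/y − (4/9)| < ϵ.
|4/y − (4/9)| = 4·|9 − y|/(9·|y|) = 4|y − 9|/(9|y|).
Require δ ≤ 9/2 so that |y| > 9 − 9/2 = 9/2, hence 9|y| > 81/2.
Then |4/y − (4/9)| < 4|y − 9|/(81/2), which is < ϵ when |y − 9| < (81/8)ϵ.
Take δ = min(9/2, (81/8)ϵ). Then 0 < |y − 9| < δ gives both |y − 9| < 9/2 and |y − 9| < (81/8)ϵ, so |4/y − (4/9)| < ϵ.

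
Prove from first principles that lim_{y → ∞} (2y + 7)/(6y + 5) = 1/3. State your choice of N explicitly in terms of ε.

N = (8/9)/ε

Let ε > 0. We seek N > 0 such that y > N implies |(2y + 7)/(6y + 5) − (1/3)| < ε.
(2y + 7)/(6y + 5) − (1/3) = (6(2y + 7) − 2(6y + 5)) / (6(6y + 5)) = 32/(6(6y + 5)).
For y > 0 we have 6y + 5 > 6y, so |(2y + 7)/(6y + 5) − (1/3)| = 32/(6(6y + 5)) < 32/(6·6y) = (8/9)/y.
Thus |(2y + 7)/(6y + 5) − (1/3)| < ε whenever y > (8/9)/ε.
Take N = (8/9)/ε. If y > N then |(2y + 7)/(6y + 5) − (1/3)| < (8/9)/y < ε.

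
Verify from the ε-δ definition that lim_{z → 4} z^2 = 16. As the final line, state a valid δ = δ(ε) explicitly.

δ = min(1, ε/9)

Suppose ε > 0. We seek δ > 0 with 0 < |z − 4| < δ ⇒ |z^2 − 16| < ε.
Factor: z^2 − 16 = (z − 4)(z + 4), so |z^2 − 16| = |z − 4|·|z + 4|.
Impose δ ≤ 1 so that |z| < 5; then |z + 4| ≤ 9.
Hence |z^2 − 16| ≤ 9|z − 4|, which is < ε once |z − 4| < ε/9.
Take δ = min(1, ε/9). If 0 < |z − 4| < δ then both bounds hold and |z^2 − 16| ≤ 9|z − 4| < 9·(ε/9) = ε.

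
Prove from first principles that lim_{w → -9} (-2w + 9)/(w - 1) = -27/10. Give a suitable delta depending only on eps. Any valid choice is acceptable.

Let eps > 0 be given. We want delta > 0 with 0 < |w + 9| < delta ⇒ |(-2w + 9)/(w - 1) + 27/10| < eps.
Combining over a common denominator, (-2w + 9)/(w - 1) + 27/10 = [(-2w + 9)·(-10) − 27·(w - 1)] / [(-10)·(w - 1)] = -7(w + 9) / ((-10)(w - 1)).
So |(-2w + 9)/(w - 1) + 27/10| = 7|w + 9| / (10·|w − 1|).
Restrict delta ≤ 5. Then |w + 9| < 5 gives |w − 1| = |(w + 9) + (-10)| ≥ 10 − 5 = 5.
Hence |(-2w + 9)/(w - 1) + 27/10| < 7|w + 9|/(10·5) = (7/50)|w + 9|, which is < eps once |w + 9| < (50/7)eps.
Take delta = min(5, (50/7)eps). Then 0 < |w + 9| < delta forces both bounds, so |(-2w + 9)/(w - 1) + 27/10| < eps.

delta = min(5, (50/7)eps)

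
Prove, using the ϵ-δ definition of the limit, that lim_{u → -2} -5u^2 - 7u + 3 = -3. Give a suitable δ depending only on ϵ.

δ = min(1, ϵ/18)

Let ϵ > 0 be given. We want δ > 0 such that 0 < |u + 2| < δ implies |(-5u^2 - 7u + 3) + 3| < ϵ.
(-5u^2 - 7u + 3) + 3 = -5u^2 - 7u + 6 = (u + 2)(-5u + 3).
So |(-5u^2 - 7u + 3) + 3| = |u + 2|·|-5u + 3|.
Require δ ≤ 1. Then |u + 2| < 1 gives |u| < 3, and by the triangle inequality |-5u + 3| ≤ 5·3 + 3 = 18.
Hence |(-5u^2 - 7u + 3) + 3| ≤ 18|u + 2| < ϵ provided |u + 2| < ϵ/18.
Choosing δ = min(1, ϵ/18) ensures both conditions, hence |(-5u^2 - 7u + 3) + 3| < ϵ.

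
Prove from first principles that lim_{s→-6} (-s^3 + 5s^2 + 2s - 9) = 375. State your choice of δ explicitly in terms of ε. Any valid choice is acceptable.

δ = min(1, ε/190)

Fix ε > 0. We want δ > 0 such that 0 < |s + 6| < δ implies |(-s^3 + 5s^2 + 2s - 9) − 375| < ε.
(-s^3 + 5s^2 + 2s - 9) − 375 = -s^3 + 5s^2 + 2s - 384 = (s + 6)(-s^2 + 11s - 64).
So |(-s^3 + 5s^2 + 2s - 9) − 375| = |s + 6|·|-s^2 + 11s - 64|.
Assume first that |s + 6| < 1, so |s| < 7. Then |-s^2 + 11s - 64| ≤ 7^2 + 11·7 + 64 = 190.
Hence |(-s^3 + 5s^2 + 2s - 9) − 375| ≤ 190|s + 6| < ε provided |s + 6| < ε/190.
Choosing δ = min(1, ε/190) ensures both conditions, hence |(-s^3 + 5s^2 + 2s - 9) − 375| < ε.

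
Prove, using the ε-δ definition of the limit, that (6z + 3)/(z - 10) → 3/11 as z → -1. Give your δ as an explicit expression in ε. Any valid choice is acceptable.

Fix ε > 0. We want δ > 0 with 0 < |z + 1| < δ ⇒ |(6z + 3)/(z - 10) − (3/11)| < ε.
Combining over a common denominator, (6z + 3)/(z - 10) − (3/11) = [(6z + 3)·(-11) − (-3)·(z - 10)] / [(-11)·(z - 10)] = -63(z + 1) / ((-11)(z - 10)).
So |(6z + 3)/(z - 10) − (3/11)| = 63|z + 1| / (11·|z − 10|).
Restrict δ ≤ 11/2. Then |z + 1| < 11/2 gives |z − 10| = |(z + 1) + (-11)| ≥ 11 − 11/2 = 11/2.
Hence |(6z + 3)/(z - 10) − (3/11)| < 63|z + 1|/(11·(11/2)) = (126/121)|z + 1|, which is < ε once |z + 1| < (121/126)ε.
Take δ = min(11/2, (121/126)ε). Then 0 < |z + 1| < δ forces both bounds, so |(6z + 3)/(z - 10) − (3/11)| < ε.

δ = min(11/2, (121/126)ε)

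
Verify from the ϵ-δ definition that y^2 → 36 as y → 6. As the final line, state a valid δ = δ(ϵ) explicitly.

δ = min(1, ϵ/13)

Suppose ϵ > 0. We seek δ > 0 with 0 < |y − 6| < δ ⇒ |y^2 − 36| < ϵ.
Factor: y^2 − 36 = (y − 6)(y + 6), so |y^2 − 36| = |y − 6|·|y + 6|.
Restrict δ ≤ 1. Then |y − 6| < 1 gives |y| < 7, so by the triangle inequality |y + 6| ≤ 7 + 6 = 13.
Hence |y^2 − 36| ≤ 13|y − 6|, which is < ϵ once |y − 6| < ϵ/13.
Take δ = min(1, ϵ/13). If 0 < |y − 6| < δ then both bounds hold and |y^2 − 36| ≤ 13|y − 6| < 13·(ϵ/13) = ϵ.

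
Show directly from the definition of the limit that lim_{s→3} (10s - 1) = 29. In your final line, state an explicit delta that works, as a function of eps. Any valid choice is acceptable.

Suppose eps > 0. We need delta > 0 so that 0 < |s − 3| < delta implies |(10s - 1) − 29| < eps.
Since (10s - 1) − 29 = 10(s − 3), we have |(10s - 1) − 29| = 10|s − 3|.
Thus it suffices that |s − 3| < eps/10.
Take delta = eps/10. If 0 < |s − 3| < delta then |(10s - 1) − 29| = 10|s − 3| < 10·(eps/10) = eps.

delta = eps/10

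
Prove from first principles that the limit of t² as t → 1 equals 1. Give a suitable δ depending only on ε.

Let ε > 0. We seek δ > 0 with 0 < |t − 1| < δ ⇒ |t² − 1| < ε.
Factor: t² − 1 = (t − 1)(t + 1), so |t² − 1| = |t − 1|·|t + 1|.
Restrict δ ≤ 1. Then |t − 1| < 1 gives |t| < 2, so by the triangle inequality |t + 1| ≤ 2 + 1 = 3.
Hence |t² − 1| ≤ 3|t − 1|, which is < ε once |t − 1| < ε/3.
Take δ = min(1, ε/3). If 0 < |t − 1| < δ then both bounds hold and |t² − 1| ≤ 3|t − 1| < 3·(ε/3) = ε.

δ = min(1, ε/3)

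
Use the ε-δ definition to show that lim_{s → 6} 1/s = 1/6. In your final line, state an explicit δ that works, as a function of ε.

δ = min(3, 18ε)

Let ε > 0 be given. We seek δ > 0 such that 0 < |s − 6| < δ implies |1/s − (1/6)| < ε.
|1/s − (1/6)| = |6 − s|/(6·|s|) = |s − 6|/(6|s|).
Require δ ≤ 3 so that |s| > 6 − 3 = 3, hence 6|s| > 18.
Then |1/s − (1/6)| < |s − 6|/18, which is < ε when |s − 6| < 18ε.
Take δ = min(3, 18ε). Then 0 < |s − 6| < δ gives both |s − 6| < 3 and |s − 6| < 18ε, so |1/s − (1/6)| < ε.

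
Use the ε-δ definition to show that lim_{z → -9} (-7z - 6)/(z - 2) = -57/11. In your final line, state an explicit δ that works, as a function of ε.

Fix ε > 0. We want δ > 0 with 0 < |z + 9| < δ ⇒ |(-7z - 6)/(z - 2) + 57/11| < ε.
Combining over a common denominator, (-7z - 6)/(z - 2) + 57/11 = [(-7z - 6)·(-11) − 57·(z - 2)] / [(-11)·(z - 2)] = 20(z + 9) / ((-11)(z - 2)).
So |(-7z - 6)/(z - 2) + 57/11| = 20|z + 9| / (11·|z − 2|).
Require δ ≤ 11/2, so |z − 2| ≥ |-11| − |z + 9| > 11 − 11/2 = 11/2.
Hence |(-7z - 6)/(z - 2) + 57/11| < 20|z + 9|/(11·(11/2)) = (40/121)|z + 9|, which is < ε once |z + 9| < (121/40)ε.
Take δ = min(11/2, (121/40)ε). Then 0 < |z + 9| < δ forces both bounds, so |(-7z - 6)/(z - 2) + 57/11| < ε.

δ = min(11/2, (121/40)ε)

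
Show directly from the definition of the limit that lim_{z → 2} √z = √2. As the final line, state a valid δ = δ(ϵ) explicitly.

Let ϵ > 0 be given. We want δ > 0 such that 0 < |z − 2| < δ implies |√z − √2| < ϵ.
Rationalise: √z − √2 = (z − 2)/(√z + √2), so |√z − √2| = |z − 2|/(√z + √2).
Restrict δ ≤ 2 so that |z − 2| < 2 forces z > 0, and then √z + √2 > √2.
Hence |√z − √2| < |z − 2|/√2, which is < ϵ once |z − 2| < √2·ϵ.
Take δ = min(2, √2·ϵ). If 0 < |z − 2| < δ then z > 0 and |√z − √2| < |z − 2|/√2 < ϵ.

δ = min(2, √2·ϵ)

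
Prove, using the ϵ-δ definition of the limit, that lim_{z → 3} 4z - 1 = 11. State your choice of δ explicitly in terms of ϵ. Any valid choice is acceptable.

δ = ϵ/4

Let ϵ > 0. We need δ > 0 so that 0 < |z − 3| < δ implies |(4z - 1) − 11| < ϵ.
Since (4z - 1) − 11 = 4(z − 3), we have |(4z - 1) − 11| = 4|z − 3|.
So 4|z − 3| < ϵ exactly when |z − 3| < ϵ/4.
Take δ = ϵ/4. If 0 < |z − 3| < δ then |(4z - 1) − 11| = 4|z − 3| < 4·(ϵ/4) = ϵ.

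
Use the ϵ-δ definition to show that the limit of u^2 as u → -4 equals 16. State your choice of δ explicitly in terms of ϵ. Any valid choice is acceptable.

δ = min(2, ϵ/10)

Suppose ϵ > 0. We seek δ > 0 with 0 < |u + 4| < δ ⇒ |u^2 − 16| < ϵ.
Factor: u^2 − 16 = (u + 4)(u - 4), so |u^2 − 16| = |u + 4|·|u - 4|.
Restrict δ ≤ 2. Then |u + 4| < 2 gives |u| < 6, so by the triangle inequality |u - 4| ≤ 6 + 4 = 10.
Hence |u^2 − 16| ≤ 10|u + 4|, which is < ϵ once |u + 4| < ϵ/10.
Take δ = min(2, ϵ/10). If 0 < |u + 4| < δ then both bounds hold and |u^2 − 16| ≤ 10|u + 4| < 10·(ϵ/10) = ϵ.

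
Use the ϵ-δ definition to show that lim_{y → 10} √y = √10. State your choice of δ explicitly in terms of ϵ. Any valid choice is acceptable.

δ = min(10, √10·ϵ)

Let ϵ > 0. We want δ > 0 such that 0 < |y − 10| < δ implies |√y − √10| < ϵ.
Multiplying by the conjugate, |√y − √10| = |y − 10|/(√y + √10).
Restrict δ ≤ 10 so that |y − 10| < 10 forces y > 0, and then √y + √10 > √10.
Hence |√y − √10| < |y − 10|/√10, which is < ϵ once |y − 10| < √10·ϵ.
Take δ = min(10, √10·ϵ). If 0 < |y − 10| < δ then y > 0 and |√y − √10| < |y − 10|/√10 < ϵ.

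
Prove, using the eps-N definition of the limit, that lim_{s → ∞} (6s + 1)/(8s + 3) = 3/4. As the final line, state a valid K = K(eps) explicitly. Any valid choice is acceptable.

K = (5/32)/eps

Suppose eps > 0. We seek K > 0 such that s > K implies |(6s + 1)/(8s + 3) − (3/4)| < eps.
(6s + 1)/(8s + 3) − (3/4) = (8(6s + 1) − 6(8s + 3)) / (8(8s + 3)) = -10/(8(8s + 3)).
For s > 0 we have 8s + 3 > 8s, so |(6s + 1)/(8s + 3) − (3/4)| = 10/(8(8s + 3)) < 10/(8·8s) = (5/32)/s.
Thus |(6s + 1)/(8s + 3) − (3/4)| < eps whenever s > (5/32)/eps.
Take K = (5/32)/eps. If s > K then |(6s + 1)/(8s + 3) − (3/4)| < (5/32)/s < eps.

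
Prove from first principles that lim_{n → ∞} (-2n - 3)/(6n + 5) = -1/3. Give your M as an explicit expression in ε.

Let ε > 0. For n ≥ 1, |(-2n - 3)/(6n + 5) + 1/3| = |-8|/(6(6n + 5)) = 8/(6(6n + 5)).
Since 6n + 5 ≥ 6n for n ≥ 1, this is ≤ 8/(6·6n) = (2/9)/n.
So |(-2n - 3)/(6n + 5) + 1/3| < ε whenever n > (2/9)/ε.
Take M = (2/9)/ε. If n > M then |(-2n - 3)/(6n + 5) + 1/3| ≤ (2/9)/n < ε.

M = (2/9)/ε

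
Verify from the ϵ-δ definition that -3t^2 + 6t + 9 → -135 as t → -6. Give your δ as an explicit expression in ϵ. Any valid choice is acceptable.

δ = min(1, ϵ/45)

Let ϵ > 0. We want δ > 0 such that 0 < |t + 6| < δ implies |(-3t^2 + 6t + 9) + 135| < ϵ.
(-3t^2 + 6t + 9) + 135 = -3t^2 + 6t + 144 = (t + 6)(-3t + 24).
So |(-3t^2 + 6t + 9) + 135| = |t + 6|·|-3t + 24|.
Assume first that |t + 6| < 1, so |t| < 7. Then |-3t + 24| ≤ 3·7 + 24 = 45.
Hence |(-3t^2 + 6t + 9) + 135| ≤ 45|t + 6| < ϵ provided |t + 6| < ϵ/45.
Take δ = min(1, ϵ/45). Then 0 < |t + 6| < δ gives both |t + 6| < 1 and |t + 6| < ϵ/45, so |(-3t^2 + 6t + 9) + 135| < ϵ.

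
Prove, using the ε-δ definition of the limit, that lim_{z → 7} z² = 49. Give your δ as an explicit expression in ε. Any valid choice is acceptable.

δ = min(1, ε/15)

Let ε > 0 be given. We seek δ > 0 with 0 < |z − 7| < δ ⇒ |z² − 49| < ε.
Factor: z² − 49 = (z − 7)(z + 7), so |z² − 49| = |z − 7|·|z + 7|.
Restrict δ ≤ 1. Then |z − 7| < 1 gives |z| < 8, so by the triangle inequality |z + 7| ≤ 8 + 7 = 15.
Hence |z² − 49| ≤ 15|z − 7|, which is < ε once |z − 7| < ε/15.
Take δ = min(1, ε/15). If 0 < |z − 7| < δ then both bounds hold and |z² − 49| ≤ 15|z − 7| < 15·(ε/15) = ε.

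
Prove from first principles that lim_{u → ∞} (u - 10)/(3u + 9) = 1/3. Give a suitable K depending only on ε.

K = (13/3)/ε

Let ε > 0 be given. We seek K > 0 such that u > K implies |(u - 10)/(3u + 9) − (1/3)| < ε.
(u - 10)/(3u + 9) − (1/3) = (3(u - 10) − (3u + 9)) / (3(3u + 9)) = -39/(3(3u + 9)).
For u > 0 we have 3u + 9 > 3u, so |(u - 10)/(3u + 9) − (1/3)| = 39/(3(3u + 9)) < 39/(3·3u) = (13/3)/u.
Thus |(u - 10)/(3u + 9) − (1/3)| < ε whenever u > (13/3)/ε.
Take K = (13/3)/ε. If u > K then |(u - 10)/(3u + 9) − (1/3)| < (13/3)/u < ε.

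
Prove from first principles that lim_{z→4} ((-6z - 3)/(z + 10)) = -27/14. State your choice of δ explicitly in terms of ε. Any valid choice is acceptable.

Let ε > 0. We want δ > 0 with 0 < |z − 4| < δ ⇒ |(-6z - 3)/(z + 10) + 27/14| < ε.
Combining over a common denominator, (-6z - 3)/(z + 10) + 27/14 = [(-6z - 3)·14 − (-27)·(z + 10)] / [14·(z + 10)] = -57(z − 4) / (14(z + 10)).
So |(-6z - 3)/(z + 10) + 27/14| = 57|z − 4| / (14·|z + 10|).
Restrict δ ≤ 7. Then |z − 4| < 7 gives |z + 10| = |(z − 4) + 14| ≥ 14 − 7 = 7.
Hence |(-6z - 3)/(z + 10) + 27/14| < 57|z − 4|/(14·7) = (57/98)|z − 4|, which is < ε once |z − 4| < (98/57)ε.
Take δ = min(7, (98/57)ε). Then 0 < |z − 4| < δ forces both bounds, so |(-6z - 3)/(z + 10) + 27/14| < ε.

δ = min(7, (98/57)ε)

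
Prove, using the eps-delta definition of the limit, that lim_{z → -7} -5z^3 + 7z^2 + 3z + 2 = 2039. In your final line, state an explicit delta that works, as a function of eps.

delta = min(1, eps/947)

Let eps > 0. We want delta > 0 such that 0 < |z + 7| < delta implies |(-5z^3 + 7z^2 + 3z + 2) − 2039| < eps.
(-5z^3 + 7z^2 + 3z + 2) − 2039 = -5z^3 + 7z^2 + 3z - 2037 = (z + 7)(-5z^2 + 42z - 291).
So |(-5z^3 + 7z^2 + 3z + 2) − 2039| = |z + 7|·|-5z^2 + 42z - 291|.
Require delta ≤ 1. Then |z + 7| < 1 gives |z| < 8, and by the triangle inequality |-5z^2 + 42z - 291| ≤ 5·8^2 + 42·8 + 291 = 947.
Hence |(-5z^3 + 7z^2 + 3z + 2) − 2039| ≤ 947|z + 7| < eps provided |z + 7| < eps/947.
Choosing delta = min(1, eps/947) ensures both conditions, hence |(-5z^3 + 7z^2 + 3z + 2) − 2039| < eps.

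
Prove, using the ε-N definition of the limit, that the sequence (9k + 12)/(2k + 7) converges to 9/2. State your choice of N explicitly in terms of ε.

Let ε > 0. For k ≥ 1, |(9k + 12)/(2k + 7) − (9/2)| = |-39|/(2(2k + 7)) = 39/(2(2k + 7)).
Since 2k + 7 ≥ 2k for k ≥ 1, this is ≤ 39/(2·2k) = (39/4)/k.
So |(9k + 12)/(2k + 7) − (9/2)| < ε whenever k > (39/4)/ε.
Take N = (39/4)/ε. If k > N then |(9k + 12)/(2k + 7) − (9/2)| ≤ (39/4)/k < ε.

N = (39/4)/ε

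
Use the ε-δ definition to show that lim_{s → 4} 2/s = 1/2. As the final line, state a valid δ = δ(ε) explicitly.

δ = min(2, 4ε)

Suppose ε > 0. We seek δ > 0 such that 0 < |s − 4| < δ implies |2/s − (1/2)| < ε.
|2/s − (1/2)| = 2·|4 − s|/(4·|s|) = 2|s − 4|/(4|s|).
Restrict δ ≤ 2. Then |s − 4| < 2 gives |s| > 2, so 4|s| > 8.
Then |2/s − (1/2)| < 2|s − 4|/8, which is < ε when |s − 4| < 4ε.
Take δ = min(2, 4ε). Then 0 < |s − 4| < δ gives both |s − 4| < 2 and |s − 4| < 4ε, so |2/s − (1/2)| < ε.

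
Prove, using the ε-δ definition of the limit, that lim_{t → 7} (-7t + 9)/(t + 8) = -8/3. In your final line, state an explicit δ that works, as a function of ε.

δ = min(15/2, (45/26)ε)

Fix ε > 0. We want δ > 0 with 0 < |t − 7| < δ ⇒ |(-7t + 9)/(t + 8) + 8/3| < ε.
Combining over a common denominator, (-7t + 9)/(t + 8) + 8/3 = [(-7t + 9)·15 − (-40)·(t + 8)] / [15·(t + 8)] = -65(t − 7) / (15(t + 8)).
So |(-7t + 9)/(t + 8) + 8/3| = 65|t − 7| / (15·|t + 8|).
Require δ ≤ 15/2, so |t + 8| ≥ |15| − |t − 7| > 15 − 15/2 = 15/2.
Hence |(-7t + 9)/(t + 8) + 8/3| < 65|t − 7|/(15·(15/2)) = (26/45)|t − 7|, which is < ε once |t − 7| < (45/26)ε.
Take δ = min(15/2, (45/26)ε). Then 0 < |t − 7| < δ forces both bounds, so |(-7t + 9)/(t + 8) + 8/3| < ε.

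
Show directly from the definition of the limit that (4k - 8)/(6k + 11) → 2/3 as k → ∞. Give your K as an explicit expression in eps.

Suppose eps > 0. For k ≥ 1, |(4k - 8)/(6k + 11) − (2/3)| = |-92|/(6(6k + 11)) = 92/(6(6k + 11)).
Since 6k + 11 ≥ 6k for k ≥ 1, this is ≤ 92/(6·6k) = (23/9)/k.
So |(4k - 8)/(6k + 11) − (2/3)| < eps whenever k > (23/9)/eps.
Take K = (23/9)/eps. If k > K then |(4k - 8)/(6k + 11) − (2/3)| ≤ (23/9)/k < eps.

K = (23/9)/eps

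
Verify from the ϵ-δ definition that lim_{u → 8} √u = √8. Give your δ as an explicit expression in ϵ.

δ = min(8, √8·ϵ)

Let ϵ > 0. We want δ > 0 such that 0 < |u − 8| < δ implies |√u − √8| < ϵ.
Rationalise: √u − √8 = (u − 8)/(√u + √8), so |√u − √8| = |u − 8|/(√u + √8).
Restrict δ ≤ 8 so that |u − 8| < 8 forces u > 0, and then √u + √8 > √8.
Hence |√u − √8| < |u − 8|/√8, which is < ϵ once |u − 8| < √8·ϵ.
Take δ = min(8, √8·ϵ). If 0 < |u − 8| < δ then u > 0 and |√u − √8| < |u − 8|/√8 < ϵ.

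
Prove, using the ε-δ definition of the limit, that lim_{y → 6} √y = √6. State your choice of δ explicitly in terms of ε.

δ = min(6, √6·ε)

Let ε > 0. We want δ > 0 such that 0 < |y − 6| < δ implies |√y − √6| < ε.
Rationalise: √y − √6 = (y − 6)/(√y + √6), so |√y − √6| = |y − 6|/(√y + √6).
Restrict δ ≤ 6 so that |y − 6| < 6 forces y > 0, and then √y + √6 > √6.
Hence |√y − √6| < |y − 6|/√6, which is < ε once |y − 6| < √6·ε.
Take δ = min(6, √6·ε). If 0 < |y − 6| < δ then y > 0 and |√y − √6| < |y − 6|/√6 < ε.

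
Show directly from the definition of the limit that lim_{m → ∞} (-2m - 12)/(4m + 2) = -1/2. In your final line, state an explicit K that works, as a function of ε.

Let ε > 0 be given. For m ≥ 1, |(-2m - 12)/(4m + 2) + 1/2| = |-44|/(4(4m + 2)) = 44/(4(4m + 2)).
Since 4m + 2 ≥ 4m for m ≥ 1, this is ≤ 44/(4·4m) = (11/4)/m.
So |(-2m - 12)/(4m + 2) + 1/2| < ε whenever m > (11/4)/ε.
Take K = (11/4)/ε. If m > K then |(-2m - 12)/(4m + 2) + 1/2| ≤ (11/4)/m < ε.

K = (11/4)/ε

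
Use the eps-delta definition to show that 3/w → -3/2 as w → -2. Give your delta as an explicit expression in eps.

Suppose eps > 0. We seek delta > 0 such that 0 < |w + 2| < delta implies |3/w + 3/2| < eps.
|3/w + 3/2| = 3·|-2 − w|/(2·|w|) = 3|w + 2|/(2|w|).
Require delta ≤ 1 so that |w| > 2 − 1 = 1, hence 2|w| > 2.
Then |3/w + 3/2| < 3|w + 2|/2, which is < eps when |w + 2| < (2/3)eps.
Take delta = min(1, (2/3)eps). Then 0 < |w + 2| < delta gives both |w + 2| < 1 and |w + 2| < (2/3)eps, so |3/w + 3/2| < eps.

delta = min(1, (2/3)eps)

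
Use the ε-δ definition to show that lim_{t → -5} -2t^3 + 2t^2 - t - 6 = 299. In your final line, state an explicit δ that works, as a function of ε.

Suppose ε > 0. We want δ > 0 such that 0 < |t + 5| < δ implies |(-2t^3 + 2t^2 - t - 6) − 299| < ε.
(-2t^3 + 2t^2 - t - 6) − 299 = -2t^3 + 2t^2 - t - 305 = (t + 5)(-2t^2 + 12t - 61).
So |(-2t^3 + 2t^2 - t - 6) − 299| = |t + 5|·|-2t^2 + 12t - 61|.
Assume first that |t + 5| < 1, so |t| < 6. Then |-2t^2 + 12t - 61| ≤ 2·6^2 + 12·6 + 61 = 205.
Hence |(-2t^3 + 2t^2 - t - 6) − 299| ≤ 205|t + 5| < ε provided |t + 5| < ε/205.
Choosing δ = min(1, ε/205) ensures both conditions, hence |(-2t^3 + 2t^2 - t - 6) − 299| < ε.

δ = min(1, ε/205)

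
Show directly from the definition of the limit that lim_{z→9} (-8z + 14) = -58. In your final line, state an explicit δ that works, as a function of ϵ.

δ = ϵ/8

Let ϵ > 0. We need δ > 0 so that 0 < |z − 9| < δ implies |(-8z + 14) + 58| < ϵ.
|(-8z + 14) + 58| = |-8z + 72| = 8|z − 9|.
Thus it suffices that |z − 9| < ϵ/8.
Take δ = ϵ/8. If 0 < |z − 9| < δ then |(-8z + 14) + 58| = 8|z − 9| < 8·(ϵ/8) = ϵ.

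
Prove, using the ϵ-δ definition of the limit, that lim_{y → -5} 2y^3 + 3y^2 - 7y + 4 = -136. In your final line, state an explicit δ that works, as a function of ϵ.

Fix ϵ > 0. We want δ > 0 such that 0 < |y + 5| < δ implies |(2y^3 + 3y^2 - 7y + 4) + 136| < ϵ.
(2y^3 + 3y^2 - 7y + 4) + 136 = 2y^3 + 3y^2 - 7y + 140 = (y + 5)(2y^2 - 7y + 28).
So |(2y^3 + 3y^2 - 7y + 4) + 136| = |y + 5|·|2y^2 - 7y + 28|.
Require δ ≤ 1. Then |y + 5| < 1 gives |y| < 6, and by the triangle inequality |2y^2 - 7y + 28| ≤ 2·6^2 + 7·6 + 28 = 142.
Hence |(2y^3 + 3y^2 - 7y + 4) + 136| ≤ 142|y + 5| < ϵ provided |y + 5| < ϵ/142.
Take δ = min(1, ϵ/142). Then 0 < |y + 5| < δ gives both |y + 5| < 1 and |y + 5| < ϵ/142, so |(2y^3 + 3y^2 - 7y + 4) + 136| < ϵ.

δ = min(1, ϵ/142)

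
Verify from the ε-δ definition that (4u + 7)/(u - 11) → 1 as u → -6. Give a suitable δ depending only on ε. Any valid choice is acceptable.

δ = min(17/2, (17/6)ε)

Let ε > 0 be given. We want δ > 0 with 0 < |u + 6| < δ ⇒ |(4u + 7)/(u - 11) − 1| < ε.
Combining over a common denominator, (4u + 7)/(u - 11) − 1 = [(4u + 7)·(-17) − (-17)·(u - 11)] / [(-17)·(u - 11)] = -51(u + 6) / ((-17)(u - 11)).
So |(4u + 7)/(u - 11) − 1| = 51|u + 6| / (17·|u − 11|).
Require δ ≤ 17/2, so |u − 11| ≥ |-17| − |u + 6| > 17 − 17/2 = 17/2.
Hence |(4u + 7)/(u - 11) − 1| < 51|u + 6|/(17·(17/2)) = (6/17)|u + 6|, which is < ε once |u + 6| < (17/6)ε.
Take δ = min(17/2, (17/6)ε). Then 0 < |u + 6| < δ forces both bounds, so |(4u + 7)/(u - 11) − 1| < ε.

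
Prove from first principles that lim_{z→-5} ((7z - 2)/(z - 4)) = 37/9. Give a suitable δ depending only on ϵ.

δ = min(9/2, (81/52)ϵ)

Let ϵ > 0 be given. We want δ > 0 with 0 < |z + 5| < δ ⇒ |(7z - 2)/(z - 4) − (37/9)| < ϵ.
Combining over a common denominator, (7z - 2)/(z - 4) − (37/9) = [(7z - 2)·(-9) − (-37)·(z - 4)] / [(-9)·(z - 4)] = -26(z + 5) / ((-9)(z - 4)).
So |(7z - 2)/(z - 4) − (37/9)| = 26|z + 5| / (9·|z − 4|).
Require δ ≤ 9/2, so |z − 4| ≥ |-9| − |z + 5| > 9 − 9/2 = 9/2.
Hence |(7z - 2)/(z - 4) − (37/9)| < 26|z + 5|/(9·(9/2)) = (52/81)|z + 5|, which is < ϵ once |z + 5| < (81/52)ϵ.
Take δ = min(9/2, (81/52)ϵ). Then 0 < |z + 5| < δ forces both bounds, so |(7z - 2)/(z - 4) − (37/9)| < ϵ.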